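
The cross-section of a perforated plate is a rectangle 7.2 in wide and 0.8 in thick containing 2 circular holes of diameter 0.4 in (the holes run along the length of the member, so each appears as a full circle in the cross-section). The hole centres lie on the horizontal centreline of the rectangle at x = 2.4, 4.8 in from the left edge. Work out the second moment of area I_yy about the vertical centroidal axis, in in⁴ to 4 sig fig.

Decompose the section into non-overlapping parts with the origin at the bottom-left of its bounding rectangle.
Plate: 7.2 × 0.8, A = 5.76 in², x = 3.6 in, Ī = 24.8832 in⁴.
Hole 1 (subtracted): ⌀0.4, A = 0.125664 in², x = 2.4 in, Ī = 0.00125664 in⁴.
Hole 2 (subtracted): ⌀0.4, A = 0.125664 in², x = 4.8 in, Ī = 0.00125664 in⁴.
By symmetry the centroid is at mid-width, x̄ = 3.6 in.
Transfer each piece to the vertical centroidal axis using Ī + A·d² with d = x − 3.6:
  plate: d = 0 in → contributes +24.8832 in⁴
  hole 1: d = -1.2 in → contributes −0.182212 in⁴
  hole 2: d = 1.2 in → contributes −0.182212 in⁴
Total I = 24.5188 in⁴.

I_yy ≈ 24.52 in⁴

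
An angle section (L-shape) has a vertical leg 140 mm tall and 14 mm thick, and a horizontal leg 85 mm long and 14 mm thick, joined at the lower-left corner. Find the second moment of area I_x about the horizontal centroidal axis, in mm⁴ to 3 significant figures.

Split into non-overlapping primitives; take the origin at the lower-left of the bounding box.
Vertical leg: 14 × 140, A = 1 960 mm², y = 70 mm, Ī = 3 201 333 mm⁴.
Horizontal leg (remainder): 71 × 14, A = 994 mm², y = 7 mm, Ī = 16 235 mm⁴.
Centroid: ȳ = ΣA·y / ΣA = 48.801 mm.
Transfer each piece to the horizontal centroidal axis using Ī + A·d² with d = y − 48.801:
  vertical leg: d = 21.199 mm → contributes +4 082 157 mm⁴
  horizontal leg (remainder): d = -41.801 mm → contributes +1 753 071 mm⁴
Total I = 5 835 228 mm⁴.

I_x ≈ 5.84 × 10⁶ mm⁴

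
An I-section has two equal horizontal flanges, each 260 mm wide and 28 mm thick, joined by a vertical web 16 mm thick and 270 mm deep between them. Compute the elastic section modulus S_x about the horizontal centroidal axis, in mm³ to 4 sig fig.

S_x ≈ 2.150 × 10⁶ mm³

Decompose the section into non-overlapping parts with the origin at the bottom-left of its bounding rectangle.
Bottom flange: 260 × 28, A = 7 280 mm², y = 14 mm, Ī = 475 627 mm⁴.
Web: 16 × 270, A = 4 320 mm², y = 163 mm, Ī = 26 244 000 mm⁴.
Top flange: 260 × 28, A = 7 280 mm², y = 312 mm, Ī = 475 627 mm⁴.
By symmetry the centroid is at mid-height, ȳ = 163 mm.
Transfer each piece to the horizontal centroidal axis using Ī + A·d² with d = y − 163:
  bottom flange: d = -149 mm → contributes +162 098 907 mm⁴
  web: d = 0 mm → contributes +26 244 000 mm⁴
  top flange: d = 149 mm → contributes +162 098 907 mm⁴
Total I = 350 441 813 mm⁴.
Extreme fibre distance c = 163 mm; S = I/c = 2 149 950 mm³.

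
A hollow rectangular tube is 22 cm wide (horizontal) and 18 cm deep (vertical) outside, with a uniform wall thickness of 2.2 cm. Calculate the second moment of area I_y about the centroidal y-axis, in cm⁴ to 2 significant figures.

Treat the section as a set of non-overlapping primitives; coordinates are from the bounding-box lower-left.
Outer rectangle: 22 × 18, A = 396 cm², x = 11 cm, Ī = 15 972 cm⁴.
Inner void (subtracted): 17.6 × 13.6, A = 239.4 cm², x = 11 cm, Ī = 6 179 cm⁴.
By symmetry the centroid is at mid-width, x̄ = 11 cm.
All pieces are centred on the centroidal y-axis, so I = ΣĪ (holes subtracted) = 9 793 cm⁴.

I_y ≈ 9800 cm⁴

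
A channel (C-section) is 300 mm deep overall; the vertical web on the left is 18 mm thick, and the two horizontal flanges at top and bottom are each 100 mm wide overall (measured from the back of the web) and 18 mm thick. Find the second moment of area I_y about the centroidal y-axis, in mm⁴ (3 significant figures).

Split into non-overlapping primitives; take the origin at the lower-left of the bounding box.
Web: 18 × 300, A = 5 400 mm², x = 9 mm, Ī = 145 800 mm⁴.
Top flange (beyond web): 82 × 18, A = 1 476 mm², x = 59 mm, Ī = 827 052 mm⁴.
Bottom flange (beyond web): 82 × 18, A = 1 476 mm², x = 59 mm, Ī = 827 052 mm⁴.
Centroid: x̄ = ΣA·x / ΣA = 26.672 mm.
Transfer each piece to the centroidal y-axis using Ī + A·d² with d = x − 26.672:
  web: d = -17.672 mm → contributes +1 832 297 mm⁴
  top flange (beyond web): d = 32.328 mm → contributes +2 369 579 mm⁴
  bottom flange (beyond web): d = 32.328 mm → contributes +2 369 579 mm⁴
Total I = 6 571 456 mm⁴.

I_y ≈ 6.57 × 10⁶ mm⁴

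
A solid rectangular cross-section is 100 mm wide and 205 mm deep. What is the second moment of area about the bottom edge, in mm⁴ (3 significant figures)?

The section: 100 × 205, A = 20 500 mm², y = 102.5 mm, Ī = 71 792 708 mm⁴.
Transfer it to a horizontal axis along the bottom face using Ī + A·d² with d = y − 0:
  the section: d = 102.5 mm → contributes +287 170 833 mm⁴
Total I = 287 170 833 mm⁴.

I_base ≈ 2.87 × 10⁸ mm⁴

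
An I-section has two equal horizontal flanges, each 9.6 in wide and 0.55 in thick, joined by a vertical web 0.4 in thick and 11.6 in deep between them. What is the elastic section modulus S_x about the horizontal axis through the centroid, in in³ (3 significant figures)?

Split into non-overlapping primitives; take the origin at the lower-left of the bounding box.
Bottom flange: 9.6 × 0.55, A = 5.28 in², y = 0.275 in, Ī = 0.1331 in⁴.
Web: 0.4 × 11.6, A = 4.64 in², y = 6.35 in, Ī = 52.03 in⁴.
Top flange: 9.6 × 0.55, A = 5.28 in², y = 12.425 in, Ī = 0.1331 in⁴.
By symmetry the centroid is at mid-height, ȳ = 6.35 in.
Transfer each piece to the horizontal axis through the centroid using Ī + A·d² with d = y − 6.35:
  bottom flange: d = -6.075 in → contributes +194.99 in⁴
  web: d = 0 in → contributes +52.03 in⁴
  top flange: d = 6.075 in → contributes +194.99 in⁴
Total I = 442.02 in⁴.
Extreme fibre distance c = 6.35 in; S = I/c = 69.609 in³.

S_x ≈ 69.6 in³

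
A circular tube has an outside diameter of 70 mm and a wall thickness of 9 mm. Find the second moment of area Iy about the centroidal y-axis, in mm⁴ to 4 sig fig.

Iy ≈ 8.197 × 10⁵ mm⁴

Treat the section as a set of non-overlapping primitives; coordinates are from the bounding-box lower-left.
Outer circle: ⌀70, A = 3848.45 mm², x = 35 mm, Ī = 1 178 588 mm⁴.
Bore (subtracted): ⌀52, A = 2123.72 mm², x = 35 mm, Ī = 358 908 mm⁴.
By symmetry the centroid is at mid-width, x̄ = 35 mm.
All pieces are centred on the centroidal y-axis, so I = ΣĪ (holes subtracted) = 819 680 mm⁴.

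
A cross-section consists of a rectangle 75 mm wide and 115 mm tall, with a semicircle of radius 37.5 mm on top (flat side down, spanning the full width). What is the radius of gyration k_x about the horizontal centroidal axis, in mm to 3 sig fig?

Decompose the section into non-overlapping parts with the origin at the bottom-left of its bounding rectangle.
Rectangular body: 75 × 115, A = 8 625 mm², y = 57.5 mm, Ī = 9 505 469 mm⁴.
Semicircular cap: semicircle r = 37.5, A = 2208.9 mm², y = 130.92 mm, Ī = 217 049 mm⁴.
Centroid: ȳ = ΣA·y / ΣA = 72.469 mm.
Transfer each piece to the horizontal centroidal axis using Ī + A·d² with d = y − 72.469:
  rectangular body: d = -14.969 mm → contributes +11 438 003 mm⁴
  semicircular cap: d = 58.447 mm → contributes +7 762 823 mm⁴
Total I = 19 200 826 mm⁴.
Radius of gyration: k = √(I/A) = √(19 200 826 / 10 834) = 42.099 mm.

k_x ≈ 42.1 mm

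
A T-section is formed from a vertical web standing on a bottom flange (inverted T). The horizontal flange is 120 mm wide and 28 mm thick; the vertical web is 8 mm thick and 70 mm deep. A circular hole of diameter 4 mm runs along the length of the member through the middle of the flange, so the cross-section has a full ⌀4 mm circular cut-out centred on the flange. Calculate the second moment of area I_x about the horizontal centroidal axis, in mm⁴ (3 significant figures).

I_x ≈ 1.60 × 10⁶ mm⁴

Treat the section as a set of non-overlapping primitives; coordinates are from the bounding-box lower-left.
Flange: 120 × 28, A = 3 360 mm², y = 14 mm, Ī = 219 520 mm⁴.
Web: 8 × 70, A = 560 mm², y = 63 mm, Ī = 228 667 mm⁴.
Hole (subtracted): ⌀4, A = 12.566 mm², y = 14 mm, Ī = 12.566 mm⁴.
Centroid: ȳ = ΣA·y / ΣA = 21.023 mm.
Transfer each piece to the horizontal centroidal axis using Ī + A·d² with d = y − 21.023:
  flange: d = -7.0225 mm → contributes +385 221 mm⁴
  web: d = 41.977 mm → contributes +1 215 448 mm⁴
  hole: d = -7.0225 mm → contributes −632.29 mm⁴
Total I = 1 600 036 mm⁴.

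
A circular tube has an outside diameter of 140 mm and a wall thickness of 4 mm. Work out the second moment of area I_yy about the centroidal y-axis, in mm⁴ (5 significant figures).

Split into non-overlapping primitives; take the origin at the lower-left of the bounding box.
Outer circle: ⌀140, A = 15393.8 mm², x = 70 mm, Ī = 18 857 410 mm⁴.
Bore (subtracted): ⌀132, A = 13684.78 mm², x = 70 mm, Ī = 14 902 723 mm⁴.
By symmetry the centroid is at mid-width, x̄ = 70 mm.
All pieces are centred on the centroidal y-axis, so I = ΣĪ (holes subtracted) = 3 954 687 mm⁴.

I_yy ≈ 3.9547 × 10⁶ mm⁴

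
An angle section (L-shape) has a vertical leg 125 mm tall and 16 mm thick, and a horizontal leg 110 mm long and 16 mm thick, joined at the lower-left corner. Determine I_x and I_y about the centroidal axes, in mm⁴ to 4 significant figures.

I_x ≈ 5.186 × 10⁶ mm⁴, I_y ≈ 3.747 × 10⁶ mm⁴

Break the section into simple shapes (no overlaps), measuring from the bottom-left corner of the bounding box.
Vertical leg: 16 × 125, A = 2 000 mm², y = 62.5 mm, Ī = 2 604 167 mm⁴.
Horizontal leg (remainder): 94 × 16, A = 1 504 mm², y = 8 mm, Ī = 32085.3 mm⁴.
Centroid: ȳ = ΣA·y / ΣA = 39.1073 mm.
Transfer each piece to the centroidal x-axis using Ī + A·d² with d = y − 39.1073:
  vertical leg: d = 23.3927 mm → contributes +3 698 603 mm⁴
  horizontal leg (remainder): d = -31.1073 mm → contributes +1 487 453 mm⁴
Total I = 5 186 056 mm⁴.
For the y-axis: x̄ = 31.6073 mm.
Repeating about the centroidal y-axis gives I_y = 3 746 916 mm⁴.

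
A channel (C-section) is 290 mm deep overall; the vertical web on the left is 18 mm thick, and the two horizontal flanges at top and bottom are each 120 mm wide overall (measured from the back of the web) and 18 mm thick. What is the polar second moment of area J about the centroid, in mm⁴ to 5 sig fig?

Treat the section as a set of non-overlapping primitives; coordinates are from the bounding-box lower-left.
Web: 18 × 290, A = 5 220 mm², y = 145 mm, Ī = 36 583 500 mm⁴.
Top flange (beyond web): 102 × 18, A = 1 836 mm², y = 281 mm, Ī = 49 572 mm⁴.
Bottom flange (beyond web): 102 × 18, A = 1 836 mm², y = 9 mm, Ī = 49 572 mm⁴.
By symmetry the centroid is at mid-height, ȳ = 145 mm.
Transfer each piece to the centroidal x-axis using Ī + A·d² with d = y − 145:
  web: d = 0 mm → contributes +36 583 500 mm⁴
  top flange (beyond web): d = 136 mm → contributes +34 008 228 mm⁴
  bottom flange (beyond web): d = -136 mm → contributes +34 008 228 mm⁴
Total I = 104 599 956 mm⁴.
For the y-axis: x̄ = 33.77733 mm.
Repeating about the centroidal y-axis gives I_y = 11 084 823 mm⁴.
Polar second moment: J = I_x + I_y = 115 684 779 mm⁴.

J ≈ 1.1568 × 10⁸ mm⁴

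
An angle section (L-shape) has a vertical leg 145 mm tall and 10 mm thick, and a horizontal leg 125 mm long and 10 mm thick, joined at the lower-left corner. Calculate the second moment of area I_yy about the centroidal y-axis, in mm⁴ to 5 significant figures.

I_yy ≈ 3.7847 × 10⁶ mm⁴

Treat the section as a set of non-overlapping primitives; coordinates are from the bounding-box lower-left.
Vertical leg: 10 × 145, A = 1 450 mm², x = 5 mm, Ī = 12083.33 mm⁴.
Horizontal leg (remainder): 115 × 10, A = 1 150 mm², x = 67.5 mm, Ī = 1 267 396 mm⁴.
Centroid: x̄ = ΣA·x / ΣA = 32.64423 mm.
Transfer each piece to the centroidal y-axis using Ī + A·d² with d = x − 32.64423:
  vertical leg: d = -27.64423 mm → contributes +1 120 178 mm⁴
  horizontal leg (remainder): d = 34.85577 mm → contributes +2 664 559 mm⁴
Total I = 3 784 738 mm⁴.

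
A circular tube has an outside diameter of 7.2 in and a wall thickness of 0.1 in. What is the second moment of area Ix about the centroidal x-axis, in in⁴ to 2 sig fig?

Treat the section as a set of non-overlapping primitives; coordinates are from the bounding-box lower-left.
Outer circle: ⌀7.2, A = 40.72 in², y = 3.6 in, Ī = 131.9 in⁴.
Bore (subtracted): ⌀7, A = 38.48 in², y = 3.6 in, Ī = 117.9 in⁴.
By symmetry the centroid is at mid-height, ȳ = 3.6 in.
All pieces are centred on the centroidal x-axis, so I = ΣĪ (holes subtracted) = 14.06 in⁴.

Ix ≈ 14 in⁴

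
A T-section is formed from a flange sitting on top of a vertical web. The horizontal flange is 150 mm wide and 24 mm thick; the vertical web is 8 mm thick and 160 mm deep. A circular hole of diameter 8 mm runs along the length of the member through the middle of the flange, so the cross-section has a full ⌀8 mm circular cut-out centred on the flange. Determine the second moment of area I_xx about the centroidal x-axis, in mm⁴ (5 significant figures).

Treat the section as a set of non-overlapping primitives; coordinates are from the bounding-box lower-left.
Flange: 150 × 24, A = 3 600 mm², y = 172 mm, Ī = 172 800 mm⁴.
Web: 8 × 160, A = 1 280 mm², y = 80 mm, Ī = 2 730 667 mm⁴.
Hole (subtracted): ⌀8, A = 50.26548 mm², y = 172 mm, Ī = 201.0619 mm⁴.
Centroid: ȳ = ΣA·y / ΣA = 147.6177 mm.
Transfer each piece to the centroidal x-axis using Ī + A·d² with d = y − 147.6177:
  flange: d = 24.38229 mm → contributes +2 312 986 mm⁴
  web: d = -67.61771 mm → contributes +8 583 024 mm⁴
  hole: d = 24.38229 mm → contributes −30083.7 mm⁴
Total I = 10 865 927 mm⁴.

I_xx ≈ 1.0866 × 10⁷ mm⁴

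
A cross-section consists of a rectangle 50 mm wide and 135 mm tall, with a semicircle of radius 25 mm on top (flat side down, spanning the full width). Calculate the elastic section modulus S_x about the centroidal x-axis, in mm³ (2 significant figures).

S_x ≈ 1.9 × 10⁵ mm³

Break the section into simple shapes (no overlaps), measuring from the bottom-left corner of the bounding box.
Rectangular body: 50 × 135, A = 6 750 mm², y = 67.5 mm, Ī = 10 251 563 mm⁴.
Semicircular cap: semicircle r = 25, A = 981.7 mm², y = 145.6 mm, Ī = 42 874 mm⁴.
Centroid: ȳ = ΣA·y / ΣA = 77.42 mm.
Transfer each piece to the centroidal x-axis using Ī + A·d² with d = y − 77.42:
  rectangular body: d = -9.918 mm → contributes +10 915 558 mm⁴
  semicircular cap: d = 68.19 mm → contributes +4 608 171 mm⁴
Total I = 15 523 729 mm⁴.
Extreme fibre distance c = 82.58 mm; S = I/c = 187 980 mm³.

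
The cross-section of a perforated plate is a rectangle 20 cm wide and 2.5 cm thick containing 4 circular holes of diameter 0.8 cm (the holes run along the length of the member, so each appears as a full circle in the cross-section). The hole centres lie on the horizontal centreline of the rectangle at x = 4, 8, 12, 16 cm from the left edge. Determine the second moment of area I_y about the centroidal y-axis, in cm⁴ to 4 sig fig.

I_y ≈ 1626 cm⁴

Treat the section as a set of non-overlapping primitives; coordinates are from the bounding-box lower-left.
Plate: 20 × 2.5, A = 50 cm², x = 10 cm, Ī = 1666.67 cm⁴.
Hole 1 (subtracted): ⌀0.8, A = 0.502655 cm², x = 4 cm, Ī = 0.0201062 cm⁴.
Hole 2 (subtracted): ⌀0.8, A = 0.502655 cm², x = 8 cm, Ī = 0.0201062 cm⁴.
Hole 3 (subtracted): ⌀0.8, A = 0.502655 cm², x = 12 cm, Ī = 0.0201062 cm⁴.
Hole 4 (subtracted): ⌀0.8, A = 0.502655 cm², x = 16 cm, Ī = 0.0201062 cm⁴.
By symmetry the centroid is at mid-width, x̄ = 10 cm.
Transfer each piece to the centroidal y-axis using Ī + A·d² with d = x − 10:
  plate: d = 0 cm → contributes +1666.67 cm⁴
  hole 1: d = -6 cm → contributes −18.1157 cm⁴
  hole 2: d = -2 cm → contributes −2.03073 cm⁴
  hole 3: d = 2 cm → contributes −2.03073 cm⁴
  hole 4: d = 6 cm → contributes −18.1157 cm⁴
Total I = 1626.37 cm⁴.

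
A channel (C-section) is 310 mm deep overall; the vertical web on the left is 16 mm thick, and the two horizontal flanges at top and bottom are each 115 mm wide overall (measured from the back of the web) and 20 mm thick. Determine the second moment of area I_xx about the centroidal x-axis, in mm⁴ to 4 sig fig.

Split into non-overlapping primitives; take the origin at the lower-left of the bounding box.
Web: 16 × 310, A = 4 960 mm², y = 155 mm, Ī = 39 721 333 mm⁴.
Top flange (beyond web): 99 × 20, A = 1 980 mm², y = 300 mm, Ī = 66 000 mm⁴.
Bottom flange (beyond web): 99 × 20, A = 1 980 mm², y = 10 mm, Ī = 66 000 mm⁴.
By symmetry the centroid is at mid-height, ȳ = 155 mm.
Transfer each piece to the centroidal x-axis using Ī + A·d² with d = y − 155:
  web: d = 0 mm → contributes +39 721 333 mm⁴
  top flange (beyond web): d = 145 mm → contributes +41 695 500 mm⁴
  bottom flange (beyond web): d = -145 mm → contributes +41 695 500 mm⁴
Total I = 123 112 333 mm⁴.

I_xx ≈ 1.231 × 10⁸ mm⁴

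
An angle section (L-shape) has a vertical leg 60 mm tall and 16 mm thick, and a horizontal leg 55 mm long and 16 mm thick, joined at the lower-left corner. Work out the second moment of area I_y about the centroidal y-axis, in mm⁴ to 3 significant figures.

Split into non-overlapping primitives; take the origin at the lower-left of the bounding box.
Vertical leg: 16 × 60, A = 960 mm², x = 8 mm, Ī = 20 480 mm⁴.
Horizontal leg (remainder): 39 × 16, A = 624 mm², x = 35.5 mm, Ī = 79 092 mm⁴.
Centroid: x̄ = ΣA·x / ΣA = 18.833 mm.
Transfer each piece to the centroidal y-axis using Ī + A·d² with d = x − 18.833:
  vertical leg: d = -10.833 mm → contributes +133 147 mm⁴
  horizontal leg (remainder): d = 16.667 mm → contributes +252 425 mm⁴
Total I = 385 572 mm⁴.

I_y ≈ 3.86 × 10⁵ mm⁴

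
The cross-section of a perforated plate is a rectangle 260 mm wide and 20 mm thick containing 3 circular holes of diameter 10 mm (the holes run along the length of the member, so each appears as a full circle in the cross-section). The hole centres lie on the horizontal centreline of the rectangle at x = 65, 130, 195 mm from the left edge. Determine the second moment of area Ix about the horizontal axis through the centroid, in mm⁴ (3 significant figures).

Break the section into simple shapes (no overlaps), measuring from the bottom-left corner of the bounding box.
Plate: 260 × 20, A = 5 200 mm², y = 10 mm, Ī = 173 333 mm⁴.
Hole 1 (subtracted): ⌀10, A = 78.54 mm², y = 10 mm, Ī = 490.87 mm⁴.
Hole 2 (subtracted): ⌀10, A = 78.54 mm², y = 10 mm, Ī = 490.87 mm⁴.
Hole 3 (subtracted): ⌀10, A = 78.54 mm², y = 10 mm, Ī = 490.87 mm⁴.
By symmetry the centroid is at mid-height, ȳ = 10 mm.
All pieces are centred on the horizontal axis through the centroid, so I = ΣĪ (holes subtracted) = 171 861 mm⁴.

Ix ≈ 1.72 × 10⁵ mm⁴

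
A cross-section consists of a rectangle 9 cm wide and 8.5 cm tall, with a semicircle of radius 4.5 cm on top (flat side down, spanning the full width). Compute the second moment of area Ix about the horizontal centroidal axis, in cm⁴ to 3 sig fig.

Ix ≈ 1360 cm⁴

Split into non-overlapping primitives; take the origin at the lower-left of the bounding box.
Rectangular body: 9 × 8.5, A = 76.5 cm², y = 4.25 cm, Ī = 460.59 cm⁴.
Semicircular cap: semicircle r = 4.5, A = 31.809 cm², y = 10.41 cm, Ī = 45.007 cm⁴.
Centroid: ȳ = ΣA·y / ΣA = 6.0591 cm.
Transfer each piece to the horizontal centroidal axis using Ī + A·d² with d = y − 6.0591:
  rectangular body: d = -1.8091 cm → contributes +710.95 cm⁴
  semicircular cap: d = 4.3508 cm → contributes +647.13 cm⁴
Total I = 1358.1 cm⁴.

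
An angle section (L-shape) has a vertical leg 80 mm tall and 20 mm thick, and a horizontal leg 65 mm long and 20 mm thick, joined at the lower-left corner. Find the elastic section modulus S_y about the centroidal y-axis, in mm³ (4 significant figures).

S_y ≈ 1.879 × 10⁴ mm³

Decompose the section into non-overlapping parts with the origin at the bottom-left of its bounding rectangle.
Vertical leg: 20 × 80, A = 1 600 mm², x = 10 mm, Ī = 53333.3 mm⁴.
Horizontal leg (remainder): 45 × 20, A = 900 mm², x = 42.5 mm, Ī = 151 875 mm⁴.
Centroid: x̄ = ΣA·x / ΣA = 21.7 mm.
Transfer each piece to the centroidal y-axis using Ī + A·d² with d = x − 21.7:
  vertical leg: d = -11.7 mm → contributes +272 357 mm⁴
  horizontal leg (remainder): d = 20.8 mm → contributes +541 251 mm⁴
Total I = 813 608 mm⁴.
Extreme fibre distance c = 43.3 mm; S = I/c = 18 790 mm³.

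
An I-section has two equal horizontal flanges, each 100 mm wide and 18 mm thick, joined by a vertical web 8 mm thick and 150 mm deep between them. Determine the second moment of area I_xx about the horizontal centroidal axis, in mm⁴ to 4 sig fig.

I_xx ≈ 2.775 × 10⁷ mm⁴

Break the section into simple shapes (no overlaps), measuring from the bottom-left corner of the bounding box.
Bottom flange: 100 × 18, A = 1 800 mm², y = 9 mm, Ī = 48 600 mm⁴.
Web: 8 × 150, A = 1 200 mm², y = 93 mm, Ī = 2 250 000 mm⁴.
Top flange: 100 × 18, A = 1 800 mm², y = 177 mm, Ī = 48 600 mm⁴.
By symmetry the centroid is at mid-height, ȳ = 93 mm.
Transfer each piece to the horizontal centroidal axis using Ī + A·d² with d = y − 93:
  bottom flange: d = -84 mm → contributes +12 749 400 mm⁴
  web: d = 0 mm → contributes +2 250 000 mm⁴
  top flange: d = 84 mm → contributes +12 749 400 mm⁴
Total I = 27 748 800 mm⁴.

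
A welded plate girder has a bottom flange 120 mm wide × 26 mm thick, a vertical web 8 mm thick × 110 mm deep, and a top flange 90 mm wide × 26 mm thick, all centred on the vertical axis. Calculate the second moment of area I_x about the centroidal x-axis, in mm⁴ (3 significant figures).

I_x ≈ 2.60 × 10⁷ mm⁴

Split into non-overlapping primitives; take the origin at the lower-left of the bounding box.
Bottom plate: 120 × 26, A = 3 120 mm², y = 13 mm, Ī = 175 760 mm⁴.
Web plate: 8 × 110, A = 880 mm², y = 81 mm, Ī = 887 333 mm⁴.
Top plate: 90 × 26, A = 2 340 mm², y = 149 mm, Ī = 131 820 mm⁴.
Centroid: ȳ = ΣA·y / ΣA = 72.634 mm.
Transfer each piece to the centroidal x-axis using Ī + A·d² with d = y − 72.634:
  bottom plate: d = -59.634 mm → contributes +11 271 173 mm⁴
  web plate: d = 8.3659 mm → contributes +948 923 mm⁴
  top plate: d = 76.366 mm → contributes +13 778 128 mm⁴
Total I = 25 998 224 mm⁴.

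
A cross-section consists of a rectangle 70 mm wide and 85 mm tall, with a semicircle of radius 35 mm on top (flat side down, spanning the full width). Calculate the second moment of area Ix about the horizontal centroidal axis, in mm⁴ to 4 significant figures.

Split into non-overlapping primitives; take the origin at the lower-left of the bounding box.
Rectangular body: 70 × 85, A = 5 950 mm², y = 42.5 mm, Ī = 3 582 396 mm⁴.
Semicircular cap: semicircle r = 35, A = 1924.23 mm², y = 99.8545 mm, Ī = 164 704 mm⁴.
Centroid: ȳ = ΣA·y / ΣA = 56.5157 mm.
Transfer each piece to the horizontal centroidal axis using Ī + A·d² with d = y − 56.5157:
  rectangular body: d = -14.0157 mm → contributes +4 751 216 mm⁴
  semicircular cap: d = 43.3387 mm → contributes +3 778 874 mm⁴
Total I = 8 530 090 mm⁴.

Ix ≈ 8.530 × 10⁶ mm⁴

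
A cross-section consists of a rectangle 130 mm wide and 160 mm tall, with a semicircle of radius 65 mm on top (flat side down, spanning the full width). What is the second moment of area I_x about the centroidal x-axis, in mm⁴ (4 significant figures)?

I_x ≈ 1.046 × 10⁸ mm⁴

Split into non-overlapping primitives; take the origin at the lower-left of the bounding box.
Rectangular body: 130 × 160, A = 20 800 mm², y = 80 mm, Ī = 44 373 333 mm⁴.
Semicircular cap: semicircle r = 65, A = 6636.61 mm², y = 187.587 mm, Ī = 1 959 230 mm⁴.
Centroid: ȳ = ΣA·y / ΣA = 106.024 mm.
Transfer each piece to the centroidal x-axis using Ī + A·d² with d = y − 106.024:
  rectangular body: d = -26.0241 mm → contributes +58 460 184 mm⁴
  semicircular cap: d = 81.5628 mm → contributes +46 109 225 mm⁴
Total I = 104 569 409 mm⁴.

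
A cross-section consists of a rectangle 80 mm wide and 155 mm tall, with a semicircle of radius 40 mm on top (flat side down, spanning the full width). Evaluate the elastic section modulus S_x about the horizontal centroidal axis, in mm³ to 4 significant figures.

S_x ≈ 4.308 × 10⁵ mm³

Break the section into simple shapes (no overlaps), measuring from the bottom-left corner of the bounding box.
Rectangular body: 80 × 155, A = 12 400 mm², y = 77.5 mm, Ī = 24 825 833 mm⁴.
Semicircular cap: semicircle r = 40, A = 2513.27 mm², y = 171.977 mm, Ī = 280 978 mm⁴.
Centroid: ȳ = ΣA·y / ΣA = 93.4217 mm.
Transfer each piece to the horizontal centroidal axis using Ī + A·d² with d = y − 93.4217:
  rectangular body: d = -15.9217 mm → contributes +27 969 259 mm⁴
  semicircular cap: d = 78.5548 mm → contributes +15 790 023 mm⁴
Total I = 43 759 283 mm⁴.
Extreme fibre distance c = 101.578 mm; S = I/c = 430 794 mm³.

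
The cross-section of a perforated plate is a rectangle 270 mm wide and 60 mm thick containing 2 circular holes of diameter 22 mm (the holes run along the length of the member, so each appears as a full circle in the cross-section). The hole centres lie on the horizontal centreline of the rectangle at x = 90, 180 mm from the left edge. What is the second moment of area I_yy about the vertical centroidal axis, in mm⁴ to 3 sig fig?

Treat the section as a set of non-overlapping primitives; coordinates are from the bounding-box lower-left.
Plate: 270 × 60, A = 16 200 mm², x = 135 mm, Ī = 98 415 000 mm⁴.
Hole 1 (subtracted): ⌀22, A = 380.13 mm², x = 90 mm, Ī = 11 499 mm⁴.
Hole 2 (subtracted): ⌀22, A = 380.13 mm², x = 180 mm, Ī = 11 499 mm⁴.
By symmetry the centroid is at mid-width, x̄ = 135 mm.
Transfer each piece to the vertical centroidal axis using Ī + A·d² with d = x − 135:
  plate: d = 0 mm → contributes +98 415 000 mm⁴
  hole 1: d = -45 mm → contributes −781 268 mm⁴
  hole 2: d = 45 mm → contributes −781 268 mm⁴
Total I = 96 852 464 mm⁴.

I_yy ≈ 9.69 × 10⁷ mm⁴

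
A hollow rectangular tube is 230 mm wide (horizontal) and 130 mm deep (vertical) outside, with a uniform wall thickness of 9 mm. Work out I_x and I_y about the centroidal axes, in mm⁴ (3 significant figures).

Treat the section as a set of non-overlapping primitives; coordinates are from the bounding-box lower-left.
Outer rectangle: 230 × 130, A = 29 900 mm², y = 65 mm, Ī = 42 109 167 mm⁴.
Inner void (subtracted): 212 × 112, A = 23 744 mm², y = 65 mm, Ī = 24 820 395 mm⁴.
By symmetry the centroid is at mid-height, ȳ = 65 mm.
All pieces are centred on the centroidal x-axis, so I = ΣĪ (holes subtracted) = 17 288 772 mm⁴.
Repeating about the centroidal y-axis gives I_y = 42 879 972 mm⁴.

I_x ≈ 1.73 × 10⁷ mm⁴, I_y ≈ 4.29 × 10⁷ mm⁴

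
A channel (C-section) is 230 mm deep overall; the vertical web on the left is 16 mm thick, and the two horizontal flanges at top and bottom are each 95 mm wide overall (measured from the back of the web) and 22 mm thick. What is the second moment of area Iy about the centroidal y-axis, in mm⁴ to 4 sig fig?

Treat the section as a set of non-overlapping primitives; coordinates are from the bounding-box lower-left.
Web: 16 × 230, A = 3 680 mm², x = 8 mm, Ī = 78506.7 mm⁴.
Top flange (beyond web): 79 × 22, A = 1 738 mm², x = 55.5 mm, Ī = 903 905 mm⁴.
Bottom flange (beyond web): 79 × 22, A = 1 738 mm², x = 55.5 mm, Ī = 903 905 mm⁴.
Centroid: x̄ = ΣA·x / ΣA = 31.0729 mm.
Transfer each piece to the centroidal y-axis using Ī + A·d² with d = x − 31.0729:
  web: d = -23.0729 mm → contributes +2 037 595 mm⁴
  top flange (beyond web): d = 24.4271 mm → contributes +1 940 936 mm⁴
  bottom flange (beyond web): d = 24.4271 mm → contributes +1 940 936 mm⁴
Total I = 5 919 467 mm⁴.

Iy ≈ 5.919 × 10⁶ mm⁴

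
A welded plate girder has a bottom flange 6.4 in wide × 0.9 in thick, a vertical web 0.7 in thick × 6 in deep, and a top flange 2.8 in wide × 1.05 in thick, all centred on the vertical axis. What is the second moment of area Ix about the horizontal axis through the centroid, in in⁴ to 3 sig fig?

Ix ≈ 111 in⁴

Treat the section as a set of non-overlapping primitives; coordinates are from the bounding-box lower-left.
Bottom plate: 6.4 × 0.9, A = 5.76 in², y = 0.45 in, Ī = 0.3888 in⁴.
Web plate: 0.7 × 6, A = 4.2 in², y = 3.9 in, Ī = 12.6 in⁴.
Top plate: 2.8 × 1.05, A = 2.94 in², y = 7.425 in, Ī = 0.27011 in⁴.
Centroid: ȳ = ΣA·y / ΣA = 3.1629 in.
Transfer each piece to the horizontal axis through the centroid using Ī + A·d² with d = y − 3.1629:
  bottom plate: d = -2.7129 in → contributes +42.782 in⁴
  web plate: d = 0.73709 in → contributes +14.882 in⁴
  top plate: d = 4.2621 in → contributes +53.676 in⁴
Total I = 111.34 in⁴.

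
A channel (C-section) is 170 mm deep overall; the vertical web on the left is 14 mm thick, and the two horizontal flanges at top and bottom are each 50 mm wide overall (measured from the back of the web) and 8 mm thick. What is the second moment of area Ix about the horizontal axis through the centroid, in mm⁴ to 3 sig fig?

Decompose the section into non-overlapping parts with the origin at the bottom-left of its bounding rectangle.
Web: 14 × 170, A = 2 380 mm², y = 85 mm, Ī = 5 731 833 mm⁴.
Top flange (beyond web): 36 × 8, A = 288 mm², y = 166 mm, Ī = 1 536 mm⁴.
Bottom flange (beyond web): 36 × 8, A = 288 mm², y = 4 mm, Ī = 1 536 mm⁴.
By symmetry the centroid is at mid-height, ȳ = 85 mm.
Transfer each piece to the horizontal axis through the centroid using Ī + A·d² with d = y − 85:
  web: d = 0 mm → contributes +5 731 833 mm⁴
  top flange (beyond web): d = 81 mm → contributes +1 891 104 mm⁴
  bottom flange (beyond web): d = -81 mm → contributes +1 891 104 mm⁴
Total I = 9 514 041 mm⁴.

Ix ≈ 9.51 × 10⁶ mm⁴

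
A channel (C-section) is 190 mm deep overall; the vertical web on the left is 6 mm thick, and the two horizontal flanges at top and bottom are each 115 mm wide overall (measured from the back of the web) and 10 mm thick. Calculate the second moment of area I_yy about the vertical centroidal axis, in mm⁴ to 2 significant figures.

I_yy ≈ 4.6 × 10⁶ mm⁴

Treat the section as a set of non-overlapping primitives; coordinates are from the bounding-box lower-left.
Web: 6 × 190, A = 1 140 mm², x = 3 mm, Ī = 3 420 mm⁴.
Top flange (beyond web): 109 × 10, A = 1 090 mm², x = 60.5 mm, Ī = 1 079 191 mm⁴.
Bottom flange (beyond web): 109 × 10, A = 1 090 mm², x = 60.5 mm, Ī = 1 079 191 mm⁴.
Centroid: x̄ = ΣA·x / ΣA = 40.76 mm.
Transfer each piece to the vertical centroidal axis using Ī + A·d² with d = x − 40.76:
  web: d = -37.76 mm → contributes +1 628 510 mm⁴
  top flange (beyond web): d = 19.74 mm → contributes +1 504 100 mm⁴
  bottom flange (beyond web): d = 19.74 mm → contributes +1 504 100 mm⁴
Total I = 4 636 709 mm⁴.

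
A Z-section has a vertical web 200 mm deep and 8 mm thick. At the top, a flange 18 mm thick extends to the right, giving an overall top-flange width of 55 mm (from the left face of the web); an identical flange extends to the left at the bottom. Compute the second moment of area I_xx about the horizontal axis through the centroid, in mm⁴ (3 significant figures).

I_xx ≈ 1.94 × 10⁷ mm⁴

Split into non-overlapping primitives; take the origin at the lower-left of the bounding box.
Web: 8 × 200, A = 1 600 mm², y = 100 mm, Ī = 5 333 333 mm⁴.
Top flange (beyond web): 47 × 18, A = 846 mm², y = 191 mm, Ī = 22 842 mm⁴.
Bottom flange (beyond web): 47 × 18, A = 846 mm², y = 9 mm, Ī = 22 842 mm⁴.
Centroid: ȳ = ΣA·y / ΣA = 100 mm.
Transfer each piece to the horizontal axis through the centroid using Ī + A·d² with d = y − 100:
  web: d = 0 mm → contributes +5 333 333 mm⁴
  top flange (beyond web): d = 91 mm → contributes +7 028 568 mm⁴
  bottom flange (beyond web): d = -91 mm → contributes +7 028 568 mm⁴
Total I = 19 390 469 mm⁴.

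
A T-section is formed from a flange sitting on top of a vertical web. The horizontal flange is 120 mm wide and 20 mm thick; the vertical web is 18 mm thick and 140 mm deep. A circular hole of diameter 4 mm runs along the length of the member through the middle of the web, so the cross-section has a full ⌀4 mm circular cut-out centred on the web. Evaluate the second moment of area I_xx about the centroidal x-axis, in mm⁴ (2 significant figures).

I_xx ≈ 1.2 × 10⁷ mm⁴

Break the section into simple shapes (no overlaps), measuring from the bottom-left corner of the bounding box.
Flange: 120 × 20, A = 2 400 mm², y = 150 mm, Ī = 80 000 mm⁴.
Web: 18 × 140, A = 2 520 mm², y = 70 mm, Ī = 4 116 000 mm⁴.
Hole (subtracted): ⌀4, A = 12.57 mm², y = 70 mm, Ī = 12.57 mm⁴.
Centroid: ȳ = ΣA·y / ΣA = 109.1 mm.
Transfer each piece to the centroidal x-axis using Ī + A·d² with d = y − 109.1:
  flange: d = 40.88 mm → contributes +4 089 971 mm⁴
  web: d = -39.12 mm → contributes +7 973 395 mm⁴
  hole: d = -39.12 mm → contributes −19 248 mm⁴
Total I = 12 044 118 mm⁴.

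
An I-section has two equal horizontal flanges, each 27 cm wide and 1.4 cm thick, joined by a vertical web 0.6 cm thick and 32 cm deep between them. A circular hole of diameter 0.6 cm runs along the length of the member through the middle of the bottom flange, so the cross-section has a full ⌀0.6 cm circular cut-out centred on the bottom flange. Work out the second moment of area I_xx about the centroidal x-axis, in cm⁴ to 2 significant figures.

I_xx ≈ 2.3 × 10⁴ cm⁴

Treat the section as a set of non-overlapping primitives; coordinates are from the bounding-box lower-left.
Bottom flange: 27 × 1.4, A = 37.8 cm², y = 0.7 cm, Ī = 6.174 cm⁴.
Web: 0.6 × 32, A = 19.2 cm², y = 17.4 cm, Ī = 1 638 cm⁴.
Top flange: 27 × 1.4, A = 37.8 cm², y = 34.1 cm, Ī = 6.174 cm⁴.
Hole (subtracted): ⌀0.6, A = 0.2827 cm², y = 0.7 cm, Ī = 0.006362 cm⁴.
Centroid: ȳ = ΣA·y / ΣA = 17.45 cm.
Transfer each piece to the centroidal x-axis using Ī + A·d² with d = y − 17.45:
  bottom flange: d = -16.75 cm → contributes +10 611 cm⁴
  web: d = -0.04996 cm → contributes +1 638 cm⁴
  top flange: d = 16.65 cm → contributes +10 485 cm⁴
  hole: d = -16.75 cm → contributes −79.33 cm⁴
Total I = 22 656 cm⁴.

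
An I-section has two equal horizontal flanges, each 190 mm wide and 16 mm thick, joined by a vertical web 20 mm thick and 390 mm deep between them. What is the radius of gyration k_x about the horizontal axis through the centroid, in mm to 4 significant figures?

k_x ≈ 158.7 mm

Decompose the section into non-overlapping parts with the origin at the bottom-left of its bounding rectangle.
Bottom flange: 190 × 16, A = 3 040 mm², y = 8 mm, Ī = 64853.3 mm⁴.
Web: 20 × 390, A = 7 800 mm², y = 211 mm, Ī = 98 865 000 mm⁴.
Top flange: 190 × 16, A = 3 040 mm², y = 414 mm, Ī = 64853.3 mm⁴.
By symmetry the centroid is at mid-height, ȳ = 211 mm.
Transfer each piece to the horizontal axis through the centroid using Ī + A·d² with d = y − 211:
  bottom flange: d = -203 mm → contributes +125 340 213 mm⁴
  web: d = 0 mm → contributes +98 865 000 mm⁴
  top flange: d = 203 mm → contributes +125 340 213 mm⁴
Total I = 349 545 427 mm⁴.
Radius of gyration: k = √(I/A) = √(349 545 427 / 13 880) = 158.693 mm.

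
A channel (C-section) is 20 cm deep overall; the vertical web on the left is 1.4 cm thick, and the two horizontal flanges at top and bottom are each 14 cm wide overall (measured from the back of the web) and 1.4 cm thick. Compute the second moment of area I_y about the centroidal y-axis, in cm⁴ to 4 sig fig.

Treat the section as a set of non-overlapping primitives; coordinates are from the bounding-box lower-left.
Web: 1.4 × 20, A = 28 cm², x = 0.7 cm, Ī = 4.57333 cm⁴.
Top flange (beyond web): 12.6 × 1.4, A = 17.64 cm², x = 7.7 cm, Ī = 233.377 cm⁴.
Bottom flange (beyond web): 12.6 × 1.4, A = 17.64 cm², x = 7.7 cm, Ī = 233.377 cm⁴.
Centroid: x̄ = ΣA·x / ΣA = 4.60265 cm.
Transfer each piece to the centroidal y-axis using Ī + A·d² with d = x − 4.60265:
  web: d = -3.90265 cm → contributes +431.033 cm⁴
  top flange (beyond web): d = 3.09735 cm → contributes +402.607 cm⁴
  bottom flange (beyond web): d = 3.09735 cm → contributes +402.607 cm⁴
Total I = 1236.25 cm⁴.

I_y ≈ 1236 cm⁴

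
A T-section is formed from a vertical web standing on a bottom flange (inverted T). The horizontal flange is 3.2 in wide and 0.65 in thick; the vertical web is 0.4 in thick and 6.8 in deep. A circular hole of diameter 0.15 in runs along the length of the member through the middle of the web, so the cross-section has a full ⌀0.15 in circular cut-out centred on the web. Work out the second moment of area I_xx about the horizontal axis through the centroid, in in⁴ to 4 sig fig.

Split into non-overlapping primitives; take the origin at the lower-left of the bounding box.
Flange: 3.2 × 0.65, A = 2.08 in², y = 0.325 in, Ī = 0.0732333 in⁴.
Web: 0.4 × 6.8, A = 2.72 in², y = 4.05 in, Ī = 10.4811 in⁴.
Hole (subtracted): ⌀0.15, A = 0.0176715 in², y = 4.05 in, Ī = 0.0000248505 in⁴.
Centroid: ȳ = ΣA·y / ΣA = 2.42987 in.
Transfer each piece to the horizontal axis through the centroid using Ī + A·d² with d = y − 2.42987:
  flange: d = -2.10487 in → contributes +9.28862 in⁴
  web: d = 1.62013 in → contributes +17.6206 in⁴
  hole: d = 1.62013 in → contributes −0.0464093 in⁴
Total I = 26.8628 in⁴.

I_xx ≈ 26.86 in⁴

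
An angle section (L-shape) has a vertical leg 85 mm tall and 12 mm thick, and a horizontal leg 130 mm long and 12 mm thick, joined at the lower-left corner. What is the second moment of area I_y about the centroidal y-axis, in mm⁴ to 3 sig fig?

Decompose the section into non-overlapping parts with the origin at the bottom-left of its bounding rectangle.
Vertical leg: 12 × 85, A = 1 020 mm², x = 6 mm, Ī = 12 240 mm⁴.
Horizontal leg (remainder): 118 × 12, A = 1 416 mm², x = 71 mm, Ī = 1 643 032 mm⁴.
Centroid: x̄ = ΣA·x / ΣA = 43.783 mm.
Transfer each piece to the centroidal y-axis using Ī + A·d² with d = x − 43.783:
  vertical leg: d = -37.783 mm → contributes +1 468 366 mm⁴
  horizontal leg (remainder): d = 27.217 mm → contributes +2 691 936 mm⁴
Total I = 4 160 302 mm⁴.

I_y ≈ 4.16 × 10⁶ mm⁴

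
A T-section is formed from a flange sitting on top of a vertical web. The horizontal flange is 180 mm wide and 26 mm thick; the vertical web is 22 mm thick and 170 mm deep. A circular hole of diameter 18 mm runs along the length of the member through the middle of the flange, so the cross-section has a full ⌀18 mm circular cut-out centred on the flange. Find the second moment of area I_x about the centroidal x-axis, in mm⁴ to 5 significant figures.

Treat the section as a set of non-overlapping primitives; coordinates are from the bounding-box lower-left.
Flange: 180 × 26, A = 4 680 mm², y = 183 mm, Ī = 263 640 mm⁴.
Web: 22 × 170, A = 3 740 mm², y = 85 mm, Ī = 9 007 167 mm⁴.
Hole (subtracted): ⌀18, A = 254.469 mm², y = 183 mm, Ī = 5152.997 mm⁴.
Centroid: ȳ = ΣA·y / ΣA = 138.1138 mm.
Transfer each piece to the centroidal x-axis using Ī + A·d² with d = y − 138.1138:
  flange: d = 44.88624 mm → contributes +9 692 786 mm⁴
  web: d = -53.11376 mm → contributes +19 557 973 mm⁴
  hole: d = 44.88624 mm → contributes −517850.7 mm⁴
Total I = 28 732 908 mm⁴.

I_x ≈ 2.8733 × 10⁷ mm⁴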